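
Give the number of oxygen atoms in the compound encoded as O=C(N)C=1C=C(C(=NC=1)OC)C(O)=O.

The symbol for oxygen appears 4 times in the SMILES.

4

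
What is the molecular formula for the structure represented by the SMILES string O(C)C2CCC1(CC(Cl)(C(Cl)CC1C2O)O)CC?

C13H22Cl2O3

Heavy atoms from the SMILES: 13 C, 2 Cl, 3 O.
Implicit hydrogens by atom environment:
  5 × C: 2 H each → 10
  4 × C: 1 H each → 4
  2 × C: 3 H each → 6
  2 × C: no H
  2 × Cl: no H
  2 × O: 1 H each → 2
  1 × O: no H
  Total hydrogens = 22.
Molecular formula: C13H22Cl2O3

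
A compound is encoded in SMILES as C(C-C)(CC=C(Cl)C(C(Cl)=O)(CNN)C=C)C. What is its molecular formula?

Heavy atoms from the SMILES: 12 C, 2 Cl, 2 N, 1 O.
Implicit hydrogens by atom environment:
  4 × C: 2 H each → 8
  3 × C: 1 H each → 3
  3 × C: no H
  2 × C: 3 H each → 6
  2 × Cl: no H
  1 × N: 2 H
  1 × N: 1 H
  1 × O: no H
  Total hydrogens = 20.
Molecular formula: C12H20Cl2N2O

C12H20Cl2N2O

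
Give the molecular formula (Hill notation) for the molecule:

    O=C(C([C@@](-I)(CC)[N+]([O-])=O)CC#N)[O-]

Heavy atoms from the SMILES: 7 C, 1 I, 2 N, 4 O.
Implicit hydrogens by atom environment:
  3 × C: no H
  2 × C: 2 H each → 4
  2 × O: no H
  2 × O (charge -1): no H
  1 × C: 3 H
  1 × C: 1 H
  1 × I: no H
  1 × N: no H
  1 × N (charge +1): no H
  Total hydrogens = 8.
Net charge -1.
Molecular formula: C7H8IN2O4-

C7H8IN2O4-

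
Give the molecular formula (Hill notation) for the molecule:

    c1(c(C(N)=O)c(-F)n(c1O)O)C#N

C6H4FN3O3

Heavy atoms from the SMILES: 6 C, 1 F, 3 N, 3 O.
Implicit hydrogens by atom environment:
  4 × C (aromatic): no H
  2 × C: no H
  2 × O: 1 H each → 2
  1 × F: no H
  1 × N: 2 H
  1 × N (aromatic): no H
  1 × N: no H
  1 × O: no H
  Total hydrogens = 4.
Molecular formula: C6H4FN3O3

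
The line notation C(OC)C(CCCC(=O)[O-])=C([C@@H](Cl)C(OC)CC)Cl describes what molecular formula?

Heavy atoms from the SMILES: 13 C, 2 Cl, 4 O.
Implicit hydrogens by atom environment:
  5 × C: 2 H each → 10
  3 × C: 3 H each → 9
  3 × C: no H
  3 × O: no H
  2 × C: 1 H each → 2
  2 × Cl: no H
  1 × O (charge -1): no H
  Total hydrogens = 21.
Net charge -1.
Molecular formula: C13H21Cl2O4-

C13H21Cl2O4-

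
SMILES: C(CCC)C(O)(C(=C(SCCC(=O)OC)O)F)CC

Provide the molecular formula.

C13H23FO4S

Heavy atoms from the SMILES: 13 C, 1 F, 4 O, 1 S.
Implicit hydrogens by atom environment:
  6 × C: 2 H each → 12
  4 × C: no H
  3 × C: 3 H each → 9
  2 × O: 1 H each → 2
  2 × O: no H
  1 × F: no H
  1 × S: no H
  Total hydrogens = 23.
Molecular formula: C13H23FO4S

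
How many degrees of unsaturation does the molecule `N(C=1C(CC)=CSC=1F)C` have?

Molecular formula from the SMILES: C7H10FNS.
DoU = (2C + 2 + N − H − X)/2 = (2·7 + 2 + 1 − 10 − 1)/2 = 6/2 = 3.
(Structurally: 1 ring(s) + 2 π bond(s) = 3.)

3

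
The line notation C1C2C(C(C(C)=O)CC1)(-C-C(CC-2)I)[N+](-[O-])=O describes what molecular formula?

Heavy atoms from the SMILES: 12 C, 1 I, 1 N, 3 O.
Implicit hydrogens by atom environment:
  6 × C: 2 H each → 12
  3 × C: 1 H each → 3
  2 × C: no H
  2 × O: no H
  1 × C: 3 H
  1 × I: no H
  1 × N (charge +1): no H
  1 × O (charge -1): no H
  Total hydrogens = 18.
Molecular formula: C12H18INO3

C12H18INO3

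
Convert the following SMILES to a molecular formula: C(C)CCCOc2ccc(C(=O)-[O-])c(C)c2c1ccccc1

Heavy atoms from the SMILES: 19 C, 3 O.
Implicit hydrogens by atom environment:
  7 × C (aromatic): 1 H each → 7
  5 × C (aromatic): no H
  4 × C: 2 H each → 8
  2 × C: 3 H each → 6
  2 × O: no H
  1 × C: no H
  1 × O (charge -1): no H
  Total hydrogens = 21.
Net charge -1.
Molecular formula: C19H21O3-

C19H21O3-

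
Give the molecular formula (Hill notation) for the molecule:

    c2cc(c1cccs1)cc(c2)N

C10H9NS

Heavy atoms from the SMILES: 10 C, 1 N, 1 S.
Implicit hydrogens by atom environment:
  7 × C (aromatic): 1 H each → 7
  3 × C (aromatic): no H
  1 × N: 2 H
  1 × S (aromatic): no H
  Total hydrogens = 9.
Molecular formula: C10H9NS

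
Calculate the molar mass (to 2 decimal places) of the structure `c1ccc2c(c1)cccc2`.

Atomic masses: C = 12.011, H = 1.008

128.17

Molecular formula: C10H8.
M = 10×12.011 + 8×1.008 = 128.17 g/mol.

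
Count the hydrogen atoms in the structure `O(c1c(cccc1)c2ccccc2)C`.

12

Hydrogens are implicit in SMILES; fill each atom to its normal valence:
  9 × C (aromatic): 1 H each → 9
  3 × C (aromatic): no H
  1 × C: 3 H
  1 × O: no H
  Total hydrogens = 12.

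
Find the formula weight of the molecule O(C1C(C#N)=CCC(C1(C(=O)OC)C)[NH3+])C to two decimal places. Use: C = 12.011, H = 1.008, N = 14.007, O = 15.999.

Molecular formula: C11H17N2O3+.
M = 11×12.011 + 17×1.008 + 2×14.007 + 3×15.999 = 225.27 g/mol.

225.27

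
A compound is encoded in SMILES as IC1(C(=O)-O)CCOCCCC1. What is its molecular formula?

Heavy atoms from the SMILES: 8 C, 1 I, 3 O.
Implicit hydrogens by atom environment:
  6 × C: 2 H each → 12
  2 × C: no H
  2 × O: no H
  1 × I: no H
  1 × O: 1 H
  Total hydrogens = 13.
Molecular formula: C8H13IO3

C8H13IO3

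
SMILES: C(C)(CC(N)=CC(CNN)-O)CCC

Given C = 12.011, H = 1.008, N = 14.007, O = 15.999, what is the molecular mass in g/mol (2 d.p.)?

201.31

Molecular formula: C10H23N3O.
M = 10×12.011 + 23×1.008 + 3×14.007 + 1×15.999 = 201.31 g/mol.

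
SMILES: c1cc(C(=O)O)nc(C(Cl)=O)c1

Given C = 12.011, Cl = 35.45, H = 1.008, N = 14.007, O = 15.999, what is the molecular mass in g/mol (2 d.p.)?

185.56

Molecular formula: C7H4ClNO3.
M = 7×12.011 + 1×35.45 + 4×1.008 + 1×14.007 + 3×15.999 = 185.56 g/mol.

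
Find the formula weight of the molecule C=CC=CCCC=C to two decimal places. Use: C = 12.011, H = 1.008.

108.18

Molecular formula: C8H12.
M = 8×12.011 + 12×1.008 = 108.18 g/mol.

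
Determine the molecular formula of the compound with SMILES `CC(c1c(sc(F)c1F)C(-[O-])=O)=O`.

C7H3F2O3S-

Heavy atoms from the SMILES: 7 C, 2 F, 3 O, 1 S.
Implicit hydrogens by atom environment:
  4 × C (aromatic): no H
  2 × C: no H
  2 × F: no H
  2 × O: no H
  1 × C: 3 H
  1 × O (charge -1): no H
  1 × S (aromatic): no H
  Total hydrogens = 3.
Net charge -1.
Molecular formula: C7H3F2O3S-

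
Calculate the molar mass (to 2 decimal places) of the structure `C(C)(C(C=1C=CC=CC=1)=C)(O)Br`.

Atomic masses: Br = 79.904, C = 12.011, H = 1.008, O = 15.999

Molecular formula: C10H11BrO.
M = 1×79.904 + 10×12.011 + 11×1.008 + 1×15.999 = 227.10 g/mol.

227.10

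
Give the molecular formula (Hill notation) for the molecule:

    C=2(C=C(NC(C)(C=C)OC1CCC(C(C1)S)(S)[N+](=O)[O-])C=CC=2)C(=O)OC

C18H24N2O5S2

Heavy atoms from the SMILES: 18 C, 2 N, 5 O, 2 S.
Implicit hydrogens by atom environment:
  4 × C: 2 H each → 8
  4 × C (aromatic): 1 H each → 4
  4 × O: no H
  3 × C: 1 H each → 3
  3 × C: no H
  2 × C: 3 H each → 6
  2 × C (aromatic): no H
  2 × S: 1 H each → 2
  1 × N: 1 H
  1 × N (charge +1): no H
  1 × O (charge -1): no H
  Total hydrogens = 24.
Molecular formula: C18H24N2O5S2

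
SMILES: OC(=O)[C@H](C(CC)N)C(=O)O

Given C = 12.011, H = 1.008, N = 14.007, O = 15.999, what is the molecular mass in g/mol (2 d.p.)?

161.16

Molecular formula: C6H11NO4.
M = 6×12.011 + 11×1.008 + 1×14.007 + 4×15.999 = 161.16 g/mol.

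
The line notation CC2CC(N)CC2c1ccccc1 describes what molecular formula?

Heavy atoms from the SMILES: 12 C, 1 N.
Implicit hydrogens by atom environment:
  5 × C (aromatic): 1 H each → 5
  3 × C: 1 H each → 3
  2 × C: 2 H each → 4
  1 × C: 3 H
  1 × C (aromatic): no H
  1 × N: 2 H
  Total hydrogens = 17.
Molecular formula: C12H17N

C12H17N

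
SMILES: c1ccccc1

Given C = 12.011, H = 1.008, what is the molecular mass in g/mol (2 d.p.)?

78.11

Molecular formula: C6H6.
M = 6×12.011 + 6×1.008 = 78.11 g/mol.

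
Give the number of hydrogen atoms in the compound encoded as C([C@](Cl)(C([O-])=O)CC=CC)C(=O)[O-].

Hydrogens are implicit in SMILES; fill each atom to its normal valence:
  3 × C: no H
  2 × C: 2 H each → 4
  2 × C: 1 H each → 2
  2 × O: no H
  2 × O (charge -1): no H
  1 × C: 3 H
  1 × Cl: no H
  Total hydrogens = 9.

9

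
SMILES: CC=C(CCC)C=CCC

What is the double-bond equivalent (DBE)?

2

Molecular formula from the SMILES: C10H18.
DoU = (2C + 2 + N − H − X)/2 = (2·10 + 2 + 0 − 18 − 0)/2 = 4/2 = 2.
(Structurally: 0 ring(s) + 2 π bond(s) = 2.)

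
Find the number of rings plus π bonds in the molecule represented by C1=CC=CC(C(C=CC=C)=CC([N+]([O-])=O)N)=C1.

8

Molecular formula from the SMILES: C13H14N2O2.
DoU = (2C + 2 + N − H − X)/2 = (2·13 + 2 + 2 − 14 − 0)/2 = 16/2 = 8.
(Structurally: 1 ring(s) + 7 π bond(s) = 8.)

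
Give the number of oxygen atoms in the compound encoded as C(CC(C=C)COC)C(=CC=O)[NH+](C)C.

2

The symbol for oxygen appears 2 times in the SMILES.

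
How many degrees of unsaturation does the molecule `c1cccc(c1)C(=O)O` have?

5

Molecular formula from the SMILES: C7H6O2.
DoU = (2C + 2 + N − H − X)/2 = (2·7 + 2 + 0 − 6 − 0)/2 = 10/2 = 5.
(Structurally: 1 ring(s) + 4 π bond(s) = 5.)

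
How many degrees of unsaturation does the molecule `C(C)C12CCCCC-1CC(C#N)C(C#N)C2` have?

6

Molecular formula from the SMILES: C14H20N2.
DoU = (2C + 2 + N − H − X)/2 = (2·14 + 2 + 2 − 20 − 0)/2 = 12/2 = 6.
(Structurally: 2 ring(s) + 4 π bond(s) = 6.)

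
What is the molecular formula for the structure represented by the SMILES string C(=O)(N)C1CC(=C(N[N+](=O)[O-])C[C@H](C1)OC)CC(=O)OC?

C12H19N3O6

Heavy atoms from the SMILES: 12 C, 3 N, 6 O.
Implicit hydrogens by atom environment:
  5 × O: no H
  4 × C: 2 H each → 8
  4 × C: no H
  2 × C: 3 H each → 6
  2 × C: 1 H each → 2
  1 × N: 2 H
  1 × N: 1 H
  1 × N (charge +1): no H
  1 × O (charge -1): no H
  Total hydrogens = 19.
Molecular formula: C12H19N3O6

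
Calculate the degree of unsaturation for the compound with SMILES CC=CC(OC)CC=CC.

2

Molecular formula from the SMILES: C9H16O.
DoU = (2C + 2 + N − H − X)/2 = (2·9 + 2 + 0 − 16 − 0)/2 = 4/2 = 2.
(Structurally: 0 ring(s) + 2 π bond(s) = 2.)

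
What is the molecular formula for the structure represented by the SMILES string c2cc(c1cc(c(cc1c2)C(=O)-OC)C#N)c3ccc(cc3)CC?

C21H17NO2

Heavy atoms from the SMILES: 21 C, 1 N, 2 O.
Implicit hydrogens by atom environment:
  9 × C (aromatic): 1 H each → 9
  7 × C (aromatic): no H
  2 × C: 3 H each → 6
  2 × C: no H
  2 × O: no H
  1 × C: 2 H
  1 × N: no H
  Total hydrogens = 17.
Molecular formula: C21H17NO2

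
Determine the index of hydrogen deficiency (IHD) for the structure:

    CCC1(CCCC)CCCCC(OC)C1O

Molecular formula from the SMILES: C14H28O2.
DoU = (2C + 2 + N − H − X)/2 = (2·14 + 2 + 0 − 28 − 0)/2 = 2/2 = 1.
(Structurally: 1 ring(s) + 0 π bond(s) = 1.)

1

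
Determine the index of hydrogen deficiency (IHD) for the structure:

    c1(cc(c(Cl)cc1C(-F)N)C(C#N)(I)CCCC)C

6

Molecular formula from the SMILES: C14H17ClFIN2.
DoU = (2C + 2 + N − H − X)/2 = (2·14 + 2 + 2 − 17 − 3)/2 = 12/2 = 6.
(Structurally: 1 ring(s) + 5 π bond(s) = 6.)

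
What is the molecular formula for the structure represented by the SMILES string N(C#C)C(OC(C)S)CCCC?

Heavy atoms from the SMILES: 9 C, 1 N, 1 O, 1 S.
Implicit hydrogens by atom environment:
  3 × C: 2 H each → 6
  3 × C: 1 H each → 3
  2 × C: 3 H each → 6
  1 × C: no H
  1 × N: 1 H
  1 × O: no H
  1 × S: 1 H
  Total hydrogens = 17.
Molecular formula: C9H17NOS

C9H17NOS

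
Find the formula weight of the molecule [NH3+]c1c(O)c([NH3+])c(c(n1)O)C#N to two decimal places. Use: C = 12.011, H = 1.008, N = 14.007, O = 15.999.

Molecular formula: [C6H8N4O2]2+.
M = 6×12.011 + 8×1.008 + 4×14.007 + 2×15.999 = 168.16 g/mol.

168.16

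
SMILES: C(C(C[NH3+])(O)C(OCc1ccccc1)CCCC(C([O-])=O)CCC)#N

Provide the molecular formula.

C19H28N2O4

Heavy atoms from the SMILES: 19 C, 2 N, 4 O.
Implicit hydrogens by atom environment:
  7 × C: 2 H each → 14
  5 × C (aromatic): 1 H each → 5
  3 × C: no H
  2 × C: 1 H each → 2
  2 × O: no H
  1 × C: 3 H
  1 × C (aromatic): no H
  1 × N (charge +1): 3 H
  1 × N: no H
  1 × O: 1 H
  1 × O (charge -1): no H
  Total hydrogens = 28.
Molecular formula: C19H28N2O4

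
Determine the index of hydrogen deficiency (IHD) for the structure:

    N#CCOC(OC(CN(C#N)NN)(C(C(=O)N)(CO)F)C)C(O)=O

6

Molecular formula from the SMILES: C11H17FN6O6.
DoU = (2C + 2 + N − H − X)/2 = (2·11 + 2 + 6 − 17 − 1)/2 = 12/2 = 6.
(Structurally: 0 ring(s) + 6 π bond(s) = 6.)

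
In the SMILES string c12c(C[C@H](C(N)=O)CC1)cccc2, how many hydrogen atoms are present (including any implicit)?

13

Hydrogens are implicit in SMILES; fill each atom to its normal valence:
  4 × C (aromatic): 1 H each → 4
  3 × C: 2 H each → 6
  2 × C (aromatic): no H
  1 × C: 1 H
  1 × C: no H
  1 × N: 2 H
  1 × O: no H
  Total hydrogens = 13.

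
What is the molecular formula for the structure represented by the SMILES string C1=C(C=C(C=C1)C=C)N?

Heavy atoms from the SMILES: 8 C, 1 N.
Implicit hydrogens by atom environment:
  4 × C (aromatic): 1 H each → 4
  2 × C (aromatic): no H
  1 × C: 2 H
  1 × C: 1 H
  1 × N: 2 H
  Total hydrogens = 9.
Molecular formula: C8H9N

C8H9N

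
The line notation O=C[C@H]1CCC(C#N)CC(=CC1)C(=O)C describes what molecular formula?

Heavy atoms from the SMILES: 12 C, 1 N, 2 O.
Implicit hydrogens by atom environment:
  4 × C: 2 H each → 8
  4 × C: 1 H each → 4
  3 × C: no H
  2 × O: no H
  1 × C: 3 H
  1 × N: no H
  Total hydrogens = 15.
Molecular formula: C12H15NO2

C12H15NO2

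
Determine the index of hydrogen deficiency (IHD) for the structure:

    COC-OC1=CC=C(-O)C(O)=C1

Molecular formula from the SMILES: C8H10O4.
DoU = (2C + 2 + N − H − X)/2 = (2·8 + 2 + 0 − 10 − 0)/2 = 8/2 = 4.
(Structurally: 1 ring(s) + 3 π bond(s) = 4.)

4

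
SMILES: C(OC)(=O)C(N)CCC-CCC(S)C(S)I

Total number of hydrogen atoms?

20

Hydrogens are implicit in SMILES; fill each atom to its normal valence:
  5 × C: 2 H each → 10
  3 × C: 1 H each → 3
  2 × O: no H
  2 × S: 1 H each → 2
  1 × C: 3 H
  1 × C: no H
  1 × I: no H
  1 × N: 2 H
  Total hydrogens = 20.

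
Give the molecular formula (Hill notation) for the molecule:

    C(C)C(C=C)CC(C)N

C8H17N

Heavy atoms from the SMILES: 8 C, 1 N.
Implicit hydrogens by atom environment:
  3 × C: 2 H each → 6
  3 × C: 1 H each → 3
  2 × C: 3 H each → 6
  1 × N: 2 H
  Total hydrogens = 17.
Molecular formula: C8H17N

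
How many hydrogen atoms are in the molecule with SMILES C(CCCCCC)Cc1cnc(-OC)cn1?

Hydrogens are implicit in SMILES; fill each atom to its normal valence:
  7 × C: 2 H each → 14
  2 × C: 3 H each → 6
  2 × C (aromatic): 1 H each → 2
  2 × C (aromatic): no H
  2 × N (aromatic): no H
  1 × O: no H
  Total hydrogens = 22.

22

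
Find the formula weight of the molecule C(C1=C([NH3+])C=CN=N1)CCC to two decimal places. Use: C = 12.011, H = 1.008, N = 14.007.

152.22

Molecular formula: C8H14N3+.
M = 8×12.011 + 14×1.008 + 3×14.007 = 152.22 g/mol.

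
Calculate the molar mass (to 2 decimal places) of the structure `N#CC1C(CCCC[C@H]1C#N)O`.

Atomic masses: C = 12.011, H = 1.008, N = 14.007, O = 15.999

164.21

Molecular formula: C9H12N2O.
M = 9×12.011 + 12×1.008 + 2×14.007 + 1×15.999 = 164.21 g/mol.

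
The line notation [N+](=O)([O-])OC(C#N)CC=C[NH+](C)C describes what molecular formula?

Heavy atoms from the SMILES: 7 C, 3 N, 3 O.
Implicit hydrogens by atom environment:
  3 × C: 1 H each → 3
  2 × C: 3 H each → 6
  2 × O: no H
  1 × C: 2 H
  1 × C: no H
  1 × N (charge +1): 1 H
  1 × N (charge +1): no H
  1 × N: no H
  1 × O (charge -1): no H
  Total hydrogens = 12.
Net charge +1.
Molecular formula: C7H12N3O3+

C7H12N3O3+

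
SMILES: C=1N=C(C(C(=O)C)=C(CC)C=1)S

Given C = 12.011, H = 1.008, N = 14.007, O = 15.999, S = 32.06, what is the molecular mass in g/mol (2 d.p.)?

Molecular formula: C9H11NOS.
M = 9×12.011 + 11×1.008 + 1×14.007 + 1×15.999 + 1×32.06 = 181.25 g/mol.

181.25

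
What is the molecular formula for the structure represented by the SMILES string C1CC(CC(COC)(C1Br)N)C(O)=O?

C9H16BrNO3

Heavy atoms from the SMILES: 1 Br, 9 C, 1 N, 3 O.
Implicit hydrogens by atom environment:
  4 × C: 2 H each → 8
  2 × C: 1 H each → 2
  2 × C: no H
  2 × O: no H
  1 × Br: no H
  1 × C: 3 H
  1 × N: 2 H
  1 × O: 1 H
  Total hydrogens = 16.
Molecular formula: C9H16BrNO3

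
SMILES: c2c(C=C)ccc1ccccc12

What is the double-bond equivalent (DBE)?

8

Molecular formula from the SMILES: C12H10.
DoU = (2C + 2 + N − H − X)/2 = (2·12 + 2 + 0 − 10 − 0)/2 = 16/2 = 8.
(Structurally: 2 ring(s) + 6 π bond(s) = 8.)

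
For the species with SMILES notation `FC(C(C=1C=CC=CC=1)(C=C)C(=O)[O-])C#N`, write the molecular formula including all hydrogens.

C12H9FNO2-

Heavy atoms from the SMILES: 12 C, 1 F, 1 N, 2 O.
Implicit hydrogens by atom environment:
  5 × C (aromatic): 1 H each → 5
  3 × C: no H
  2 × C: 1 H each → 2
  1 × C: 2 H
  1 × C (aromatic): no H
  1 × F: no H
  1 × N: no H
  1 × O: no H
  1 × O (charge -1): no H
  Total hydrogens = 9.
Net charge -1.
Molecular formula: C12H9FNO2-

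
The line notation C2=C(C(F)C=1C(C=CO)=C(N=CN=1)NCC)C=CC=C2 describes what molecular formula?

C15H16FN3O

Heavy atoms from the SMILES: 15 C, 1 F, 3 N, 1 O.
Implicit hydrogens by atom environment:
  6 × C (aromatic): 1 H each → 6
  4 × C (aromatic): no H
  3 × C: 1 H each → 3
  2 × N (aromatic): no H
  1 × C: 3 H
  1 × C: 2 H
  1 × F: no H
  1 × N: 1 H
  1 × O: 1 H
  Total hydrogens = 16.
Molecular formula: C15H16FN3O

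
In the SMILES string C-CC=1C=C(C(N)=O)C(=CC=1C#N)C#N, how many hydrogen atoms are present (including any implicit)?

9

Hydrogens are implicit in SMILES; fill each atom to its normal valence:
  4 × C (aromatic): no H
  3 × C: no H
  2 × C (aromatic): 1 H each → 2
  2 × N: no H
  1 × C: 3 H
  1 × C: 2 H
  1 × N: 2 H
  1 × O: no H
  Total hydrogens = 9.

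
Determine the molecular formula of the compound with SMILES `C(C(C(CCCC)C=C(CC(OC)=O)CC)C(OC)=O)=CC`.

C18H30O4

Heavy atoms from the SMILES: 18 C, 4 O.
Implicit hydrogens by atom environment:
  5 × C: 3 H each → 15
  5 × C: 2 H each → 10
  5 × C: 1 H each → 5
  4 × O: no H
  3 × C: no H
  Total hydrogens = 30.
Molecular formula: C18H30O4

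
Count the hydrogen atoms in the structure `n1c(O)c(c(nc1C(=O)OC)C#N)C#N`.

Hydrogens are implicit in SMILES; fill each atom to its normal valence:
  4 × C (aromatic): no H
  3 × C: no H
  2 × N (aromatic): no H
  2 × N: no H
  2 × O: no H
  1 × C: 3 H
  1 × O: 1 H
  Total hydrogens = 4.

4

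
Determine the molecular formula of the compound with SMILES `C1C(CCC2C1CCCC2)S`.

Heavy atoms from the SMILES: 10 C, 1 S.
Implicit hydrogens by atom environment:
  7 × C: 2 H each → 14
  3 × C: 1 H each → 3
  1 × S: 1 H
  Total hydrogens = 18.
Molecular formula: C10H18S

C10H18S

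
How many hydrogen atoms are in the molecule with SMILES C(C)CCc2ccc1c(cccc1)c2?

Hydrogens are implicit in SMILES; fill each atom to its normal valence:
  7 × C (aromatic): 1 H each → 7
  3 × C: 2 H each → 6
  3 × C (aromatic): no H
  1 × C: 3 H
  Total hydrogens = 16.

16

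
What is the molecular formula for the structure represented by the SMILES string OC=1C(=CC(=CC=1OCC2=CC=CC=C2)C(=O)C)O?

Heavy atoms from the SMILES: 15 C, 4 O.
Implicit hydrogens by atom environment:
  7 × C (aromatic): 1 H each → 7
  5 × C (aromatic): no H
  2 × O: 1 H each → 2
  2 × O: no H
  1 × C: 3 H
  1 × C: 2 H
  1 × C: no H
  Total hydrogens = 14.
Molecular formula: C15H14O4

C15H14O4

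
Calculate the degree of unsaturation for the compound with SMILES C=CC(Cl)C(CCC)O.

1

Molecular formula from the SMILES: C7H13ClO.
DoU = (2C + 2 + N − H − X)/2 = (2·7 + 2 + 0 − 13 − 1)/2 = 2/2 = 1.
(Structurally: 0 ring(s) + 1 π bond(s) = 1.)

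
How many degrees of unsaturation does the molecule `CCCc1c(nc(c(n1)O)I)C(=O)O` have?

Molecular formula from the SMILES: C8H9IN2O3.
DoU = (2C + 2 + N − H − X)/2 = (2·8 + 2 + 2 − 9 − 1)/2 = 10/2 = 5.
(Structurally: 1 ring(s) + 4 π bond(s) = 5.)

5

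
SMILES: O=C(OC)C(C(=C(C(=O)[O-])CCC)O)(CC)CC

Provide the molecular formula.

C13H21O5-

Heavy atoms from the SMILES: 13 C, 5 O.
Implicit hydrogens by atom environment:
  5 × C: no H
  4 × C: 3 H each → 12
  4 × C: 2 H each → 8
  3 × O: no H
  1 × O: 1 H
  1 × O (charge -1): no H
  Total hydrogens = 21.
Net charge -1.
Molecular formula: C13H21O5-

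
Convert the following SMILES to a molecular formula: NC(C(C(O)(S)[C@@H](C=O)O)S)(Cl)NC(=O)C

Heavy atoms from the SMILES: 7 C, 1 Cl, 2 N, 4 O, 2 S.
Implicit hydrogens by atom environment:
  3 × C: 1 H each → 3
  3 × C: no H
  2 × O: 1 H each → 2
  2 × O: no H
  2 × S: 1 H each → 2
  1 × C: 3 H
  1 × Cl: no H
  1 × N: 2 H
  1 × N: 1 H
  Total hydrogens = 13.
Molecular formula: C7H13ClN2O4S2

C7H13ClN2O4S2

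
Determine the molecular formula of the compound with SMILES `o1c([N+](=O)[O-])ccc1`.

C4H3NO3

Heavy atoms from the SMILES: 4 C, 1 N, 3 O.
Implicit hydrogens by atom environment:
  3 × C (aromatic): 1 H each → 3
  1 × C (aromatic): no H
  1 × N (charge +1): no H
  1 × O (aromatic): no H
  1 × O: no H
  1 × O (charge -1): no H
  Total hydrogens = 3.
Molecular formula: C4H3NO3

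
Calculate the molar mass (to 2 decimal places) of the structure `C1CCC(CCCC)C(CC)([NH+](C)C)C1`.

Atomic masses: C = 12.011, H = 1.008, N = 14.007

212.40

Molecular formula: C14H30N+.
M = 14×12.011 + 30×1.008 + 1×14.007 = 212.40 g/mol.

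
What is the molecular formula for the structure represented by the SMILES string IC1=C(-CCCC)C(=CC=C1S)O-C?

Heavy atoms from the SMILES: 11 C, 1 I, 1 O, 1 S.
Implicit hydrogens by atom environment:
  4 × C (aromatic): no H
  3 × C: 2 H each → 6
  2 × C: 3 H each → 6
  2 × C (aromatic): 1 H each → 2
  1 × I: no H
  1 × O: no H
  1 × S: 1 H
  Total hydrogens = 15.
Molecular formula: C11H15IOS

C11H15IOS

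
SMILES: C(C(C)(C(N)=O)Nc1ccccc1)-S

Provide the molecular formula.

Heavy atoms from the SMILES: 10 C, 2 N, 1 O, 1 S.
Implicit hydrogens by atom environment:
  5 × C (aromatic): 1 H each → 5
  2 × C: no H
  1 × C: 3 H
  1 × C: 2 H
  1 × C (aromatic): no H
  1 × N: 2 H
  1 × N: 1 H
  1 × O: no H
  1 × S: 1 H
  Total hydrogens = 14.
Molecular formula: C10H14N2OS

C10H14N2OS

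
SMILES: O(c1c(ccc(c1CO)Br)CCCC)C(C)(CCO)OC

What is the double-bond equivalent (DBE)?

4

Molecular formula from the SMILES: C16H25BrO4.
DoU = (2C + 2 + N − H − X)/2 = (2·16 + 2 + 0 − 25 − 1)/2 = 8/2 = 4.
(Structurally: 1 ring(s) + 3 π bond(s) = 4.)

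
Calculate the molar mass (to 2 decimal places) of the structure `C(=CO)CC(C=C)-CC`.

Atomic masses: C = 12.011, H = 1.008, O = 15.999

126.20

Molecular formula: C8H14O.
M = 8×12.011 + 14×1.008 + 1×15.999 = 126.20 g/mol.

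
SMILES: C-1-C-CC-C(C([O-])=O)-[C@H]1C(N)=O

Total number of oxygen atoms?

3

The symbol for oxygen appears 3 times in the SMILES.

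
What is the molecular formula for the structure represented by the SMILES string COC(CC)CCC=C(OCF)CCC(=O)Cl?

C12H20ClFO3

Heavy atoms from the SMILES: 12 C, 1 Cl, 1 F, 3 O.
Implicit hydrogens by atom environment:
  6 × C: 2 H each → 12
  3 × O: no H
  2 × C: 3 H each → 6
  2 × C: 1 H each → 2
  2 × C: no H
  1 × Cl: no H
  1 × F: no H
  Total hydrogens = 20.
Molecular formula: C12H20ClFO3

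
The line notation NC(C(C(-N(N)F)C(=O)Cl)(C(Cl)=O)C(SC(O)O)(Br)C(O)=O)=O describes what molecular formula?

Heavy atoms from the SMILES: 1 Br, 8 C, 2 Cl, 1 F, 3 N, 7 O, 1 S.
Implicit hydrogens by atom environment:
  6 × C: no H
  4 × O: no H
  3 × O: 1 H each → 3
  2 × C: 1 H each → 2
  2 × Cl: no H
  2 × N: 2 H each → 4
  1 × Br: no H
  1 × F: no H
  1 × N: no H
  1 × S: no H
  Total hydrogens = 9.
Molecular formula: C8H9BrCl2FN3O7S

C8H9BrCl2FN3O7S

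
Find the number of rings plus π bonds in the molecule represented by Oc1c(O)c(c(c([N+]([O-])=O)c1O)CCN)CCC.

5

Molecular formula from the SMILES: C11H16N2O5.
DoU = (2C + 2 + N − H − X)/2 = (2·11 + 2 + 2 − 16 − 0)/2 = 10/2 = 5.
(Structurally: 1 ring(s) + 4 π bond(s) = 5.)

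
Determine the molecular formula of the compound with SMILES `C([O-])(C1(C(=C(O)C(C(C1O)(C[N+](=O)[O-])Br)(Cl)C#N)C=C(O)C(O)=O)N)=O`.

C12H10BrClN3O9-

Heavy atoms from the SMILES: 1 Br, 12 C, 1 Cl, 3 N, 9 O.
Implicit hydrogens by atom environment:
  9 × C: no H
  4 × O: 1 H each → 4
  3 × O: no H
  2 × C: 1 H each → 2
  2 × O (charge -1): no H
  1 × Br: no H
  1 × C: 2 H
  1 × Cl: no H
  1 × N: 2 H
  1 × N: no H
  1 × N (charge +1): no H
  Total hydrogens = 10.
Net charge -1.
Molecular formula: C12H10BrClN3O9-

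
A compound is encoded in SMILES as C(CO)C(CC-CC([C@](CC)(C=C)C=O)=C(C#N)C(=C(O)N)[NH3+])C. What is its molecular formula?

Heavy atoms from the SMILES: 18 C, 3 N, 3 O.
Implicit hydrogens by atom environment:
  7 × C: 2 H each → 14
  6 × C: no H
  3 × C: 1 H each → 3
  2 × C: 3 H each → 6
  2 × O: 1 H each → 2
  1 × N (charge +1): 3 H
  1 × N: 2 H
  1 × N: no H
  1 × O: no H
  Total hydrogens = 30.
Net charge +1.
Molecular formula: C18H30N3O3+

C18H30N3O3+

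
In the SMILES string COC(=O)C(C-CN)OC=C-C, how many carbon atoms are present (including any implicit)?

The symbol for carbon appears 8 times in the SMILES.

8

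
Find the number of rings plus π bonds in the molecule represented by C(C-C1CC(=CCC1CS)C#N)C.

4

Molecular formula from the SMILES: C11H17NS.
DoU = (2C + 2 + N − H − X)/2 = (2·11 + 2 + 1 − 17 − 0)/2 = 8/2 = 4.
(Structurally: 1 ring(s) + 3 π bond(s) = 4.)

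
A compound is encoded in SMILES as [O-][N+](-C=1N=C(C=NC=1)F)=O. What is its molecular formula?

Heavy atoms from the SMILES: 4 C, 1 F, 3 N, 2 O.
Implicit hydrogens by atom environment:
  2 × C (aromatic): 1 H each → 2
  2 × C (aromatic): no H
  2 × N (aromatic): no H
  1 × F: no H
  1 × N (charge +1): no H
  1 × O: no H
  1 × O (charge -1): no H
  Total hydrogens = 2.
Molecular formula: C4H2FN3O2

C4H2FN3O2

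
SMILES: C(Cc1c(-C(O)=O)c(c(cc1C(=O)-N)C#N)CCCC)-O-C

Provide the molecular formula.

C16H20N2O4

Heavy atoms from the SMILES: 16 C, 2 N, 4 O.
Implicit hydrogens by atom environment:
  5 × C: 2 H each → 10
  5 × C (aromatic): no H
  3 × C: no H
  3 × O: no H
  2 × C: 3 H each → 6
  1 × C (aromatic): 1 H
  1 × N: 2 H
  1 × N: no H
  1 × O: 1 H
  Total hydrogens = 20.
Molecular formula: C16H20N2O4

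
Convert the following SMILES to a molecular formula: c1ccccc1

Heavy atoms from the SMILES: 6 C.
Implicit hydrogens by atom environment:
  6 × C (aromatic): 1 H each → 6
  Total hydrogens = 6.
Molecular formula: C6H6

C6H6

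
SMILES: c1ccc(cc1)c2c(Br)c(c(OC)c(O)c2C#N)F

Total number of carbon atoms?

The symbol for carbon appears 14 times in the SMILES. Lowercase c denotes aromatic carbon and counts toward C.

14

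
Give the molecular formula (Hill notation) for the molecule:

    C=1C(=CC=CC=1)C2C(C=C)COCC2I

C13H15IO

Heavy atoms from the SMILES: 13 C, 1 I, 1 O.
Implicit hydrogens by atom environment:
  5 × C (aromatic): 1 H each → 5
  4 × C: 1 H each → 4
  3 × C: 2 H each → 6
  1 × C (aromatic): no H
  1 × I: no H
  1 × O: no H
  Total hydrogens = 15.
Molecular formula: C13H15IO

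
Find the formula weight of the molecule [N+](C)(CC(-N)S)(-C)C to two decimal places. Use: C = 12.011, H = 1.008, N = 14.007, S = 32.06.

135.25

Molecular formula: C5H15N2S+.
M = 5×12.011 + 15×1.008 + 2×14.007 + 1×32.06 = 135.25 g/mol.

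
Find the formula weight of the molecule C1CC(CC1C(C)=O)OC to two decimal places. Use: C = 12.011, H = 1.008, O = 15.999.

Molecular formula: C8H14O2.
M = 8×12.011 + 14×1.008 + 2×15.999 = 142.20 g/mol.

142.20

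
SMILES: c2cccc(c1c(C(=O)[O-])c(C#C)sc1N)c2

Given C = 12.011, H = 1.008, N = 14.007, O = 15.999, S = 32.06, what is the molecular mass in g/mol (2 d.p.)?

242.27

Molecular formula: C13H8NO2S-.
M = 13×12.011 + 8×1.008 + 1×14.007 + 2×15.999 + 1×32.06 = 242.27 g/mol.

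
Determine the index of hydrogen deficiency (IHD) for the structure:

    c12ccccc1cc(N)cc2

7

Molecular formula from the SMILES: C10H9N.
DoU = (2C + 2 + N − H − X)/2 = (2·10 + 2 + 1 − 9 − 0)/2 = 14/2 = 7.
(Structurally: 2 ring(s) + 5 π bond(s) = 7.)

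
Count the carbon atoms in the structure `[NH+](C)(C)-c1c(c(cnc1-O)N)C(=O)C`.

The symbol for carbon appears 9 times in the SMILES. Lowercase c denotes aromatic carbon and counts toward C.

9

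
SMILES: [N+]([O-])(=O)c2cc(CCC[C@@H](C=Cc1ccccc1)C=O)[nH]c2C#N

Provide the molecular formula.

C18H17N3O3

Heavy atoms from the SMILES: 18 C, 3 N, 3 O.
Implicit hydrogens by atom environment:
  6 × C (aromatic): 1 H each → 6
  4 × C: 1 H each → 4
  4 × C (aromatic): no H
  3 × C: 2 H each → 6
  2 × O: no H
  1 × C: no H
  1 × N (aromatic): 1 H
  1 × N: no H
  1 × N (charge +1): no H
  1 × O (charge -1): no H
  Total hydrogens = 17.
Molecular formula: C18H17N3O3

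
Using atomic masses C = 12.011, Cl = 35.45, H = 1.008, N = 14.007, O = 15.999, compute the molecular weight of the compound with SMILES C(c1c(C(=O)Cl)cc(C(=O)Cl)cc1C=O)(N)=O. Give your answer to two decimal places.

274.05

Molecular formula: C10H5Cl2NO4.
M = 10×12.011 + 2×35.45 + 5×1.008 + 1×14.007 + 4×15.999 = 274.05 g/mol.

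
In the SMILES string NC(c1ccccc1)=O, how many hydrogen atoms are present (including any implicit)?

7

Hydrogens are implicit in SMILES; fill each atom to its normal valence:
  5 × C (aromatic): 1 H each → 5
  1 × C (aromatic): no H
  1 × C: no H
  1 × N: 2 H
  1 × O: no H
  Total hydrogens = 7.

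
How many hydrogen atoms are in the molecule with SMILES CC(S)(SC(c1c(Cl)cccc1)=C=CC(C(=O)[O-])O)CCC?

18

Hydrogens are implicit in SMILES; fill each atom to its normal valence:
  4 × C (aromatic): 1 H each → 4
  4 × C: no H
  2 × C: 3 H each → 6
  2 × C: 2 H each → 4
  2 × C: 1 H each → 2
  2 × C (aromatic): no H
  1 × Cl: no H
  1 × O: 1 H
  1 × O: no H
  1 × O (charge -1): no H
  1 × S: 1 H
  1 × S: no H
  Total hydrogens = 18.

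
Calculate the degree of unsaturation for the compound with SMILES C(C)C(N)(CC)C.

Molecular formula from the SMILES: C6H15N.
DoU = (2C + 2 + N − H − X)/2 = (2·6 + 2 + 1 − 15 − 0)/2 = 0/2 = 0.
(Structurally: 0 ring(s) + 0 π bond(s) = 0.)

0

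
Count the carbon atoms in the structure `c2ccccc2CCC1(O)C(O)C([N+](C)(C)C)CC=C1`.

17

The symbol for carbon appears 17 times in the SMILES. Lowercase c denotes aromatic carbon and counts toward C.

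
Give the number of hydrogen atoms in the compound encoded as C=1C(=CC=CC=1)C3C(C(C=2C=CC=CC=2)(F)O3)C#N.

12

Hydrogens are implicit in SMILES; fill each atom to its normal valence:
  10 × C (aromatic): 1 H each → 10
  2 × C: 1 H each → 2
  2 × C: no H
  2 × C (aromatic): no H
  1 × F: no H
  1 × N: no H
  1 × O: no H
  Total hydrogens = 12.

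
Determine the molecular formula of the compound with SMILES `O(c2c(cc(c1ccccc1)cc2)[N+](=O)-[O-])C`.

C13H11NO3

Heavy atoms from the SMILES: 13 C, 1 N, 3 O.
Implicit hydrogens by atom environment:
  8 × C (aromatic): 1 H each → 8
  4 × C (aromatic): no H
  2 × O: no H
  1 × C: 3 H
  1 × N (charge +1): no H
  1 × O (charge -1): no H
  Total hydrogens = 11.
Molecular formula: C13H11NO3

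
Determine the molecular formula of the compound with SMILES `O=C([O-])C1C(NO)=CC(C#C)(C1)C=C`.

Heavy atoms from the SMILES: 10 C, 1 N, 3 O.
Implicit hydrogens by atom environment:
  4 × C: 1 H each → 4
  4 × C: no H
  2 × C: 2 H each → 4
  1 × N: 1 H
  1 × O: 1 H
  1 × O: no H
  1 × O (charge -1): no H
  Total hydrogens = 10.
Net charge -1.
Molecular formula: C10H10NO3-

C10H10NO3-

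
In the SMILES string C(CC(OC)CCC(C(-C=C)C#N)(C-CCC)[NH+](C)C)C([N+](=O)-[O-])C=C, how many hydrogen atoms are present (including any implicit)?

Hydrogens are implicit in SMILES; fill each atom to its normal valence:
  9 × C: 2 H each → 18
  5 × C: 1 H each → 5
  4 × C: 3 H each → 12
  2 × C: no H
  2 × O: no H
  1 × N (charge +1): 1 H
  1 × N: no H
  1 × N (charge +1): no H
  1 × O (charge -1): no H
  Total hydrogens = 36.

36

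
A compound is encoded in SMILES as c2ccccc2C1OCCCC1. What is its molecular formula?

C11H14O

Heavy atoms from the SMILES: 11 C, 1 O.
Implicit hydrogens by atom environment:
  5 × C (aromatic): 1 H each → 5
  4 × C: 2 H each → 8
  1 × C: 1 H
  1 × C (aromatic): no H
  1 × O: no H
  Total hydrogens = 14.
Molecular formula: C11H14O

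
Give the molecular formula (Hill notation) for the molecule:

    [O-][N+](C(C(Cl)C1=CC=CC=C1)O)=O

C8H8ClNO3

Heavy atoms from the SMILES: 8 C, 1 Cl, 1 N, 3 O.
Implicit hydrogens by atom environment:
  5 × C (aromatic): 1 H each → 5
  2 × C: 1 H each → 2
  1 × C (aromatic): no H
  1 × Cl: no H
  1 × N (charge +1): no H
  1 × O: 1 H
  1 × O: no H
  1 × O (charge -1): no H
  Total hydrogens = 8.
Molecular formula: C8H8ClNO3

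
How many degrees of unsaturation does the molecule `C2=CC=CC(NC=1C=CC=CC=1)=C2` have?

8

Molecular formula from the SMILES: C12H11N.
DoU = (2C + 2 + N − H − X)/2 = (2·12 + 2 + 1 − 11 − 0)/2 = 16/2 = 8.
(Structurally: 2 ring(s) + 6 π bond(s) = 8.)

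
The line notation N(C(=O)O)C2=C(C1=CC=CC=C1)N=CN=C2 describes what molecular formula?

Heavy atoms from the SMILES: 11 C, 3 N, 2 O.
Implicit hydrogens by atom environment:
  7 × C (aromatic): 1 H each → 7
  3 × C (aromatic): no H
  2 × N (aromatic): no H
  1 × C: no H
  1 × N: 1 H
  1 × O: 1 H
  1 × O: no H
  Total hydrogens = 9.
Molecular formula: C11H9N3O2

C11H9N3O2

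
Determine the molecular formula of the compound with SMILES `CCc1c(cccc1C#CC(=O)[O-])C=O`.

C12H9O3-

Heavy atoms from the SMILES: 12 C, 3 O.
Implicit hydrogens by atom environment:
  3 × C (aromatic): 1 H each → 3
  3 × C (aromatic): no H
  3 × C: no H
  2 × O: no H
  1 × C: 3 H
  1 × C: 2 H
  1 × C: 1 H
  1 × O (charge -1): no H
  Total hydrogens = 9.
Net charge -1.
Molecular formula: C12H9O3-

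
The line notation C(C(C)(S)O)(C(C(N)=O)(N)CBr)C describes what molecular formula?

Heavy atoms from the SMILES: 1 Br, 7 C, 2 N, 2 O, 1 S.
Implicit hydrogens by atom environment:
  3 × C: no H
  2 × C: 3 H each → 6
  2 × N: 2 H each → 4
  1 × Br: no H
  1 × C: 2 H
  1 × C: 1 H
  1 × O: 1 H
  1 × O: no H
  1 × S: 1 H
  Total hydrogens = 15.
Molecular formula: C7H15BrN2O2S

C7H15BrN2O2S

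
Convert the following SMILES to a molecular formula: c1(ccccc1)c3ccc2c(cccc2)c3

Heavy atoms from the SMILES: 16 C.
Implicit hydrogens by atom environment:
  12 × C (aromatic): 1 H each → 12
  4 × C (aromatic): no H
  Total hydrogens = 12.
Molecular formula: C16H12

C16H12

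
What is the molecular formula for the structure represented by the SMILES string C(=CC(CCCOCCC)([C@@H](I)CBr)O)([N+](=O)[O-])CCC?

Heavy atoms from the SMILES: 1 Br, 14 C, 1 I, 1 N, 4 O.
Implicit hydrogens by atom environment:
  8 × C: 2 H each → 16
  2 × C: 3 H each → 6
  2 × C: 1 H each → 2
  2 × C: no H
  2 × O: no H
  1 × Br: no H
  1 × I: no H
  1 × N (charge +1): no H
  1 × O: 1 H
  1 × O (charge -1): no H
  Total hydrogens = 25.
Molecular formula: C14H25BrINO4

C14H25BrINO4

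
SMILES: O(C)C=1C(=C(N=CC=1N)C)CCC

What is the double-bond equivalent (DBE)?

4

Molecular formula from the SMILES: C10H16N2O.
DoU = (2C + 2 + N − H − X)/2 = (2·10 + 2 + 2 − 16 − 0)/2 = 8/2 = 4.
(Structurally: 1 ring(s) + 3 π bond(s) = 4.)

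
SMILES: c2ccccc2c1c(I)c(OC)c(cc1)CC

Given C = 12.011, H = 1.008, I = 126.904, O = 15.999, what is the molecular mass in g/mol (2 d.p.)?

338.19

Molecular formula: C15H15IO.
M = 15×12.011 + 15×1.008 + 1×126.904 + 1×15.999 = 338.19 g/mol.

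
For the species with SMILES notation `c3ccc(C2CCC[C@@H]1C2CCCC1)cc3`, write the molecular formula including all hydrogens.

C16H22

Heavy atoms from the SMILES: 16 C.
Implicit hydrogens by atom environment:
  7 × C: 2 H each → 14
  5 × C (aromatic): 1 H each → 5
  3 × C: 1 H each → 3
  1 × C (aromatic): no H
  Total hydrogens = 22.
Molecular formula: C16H22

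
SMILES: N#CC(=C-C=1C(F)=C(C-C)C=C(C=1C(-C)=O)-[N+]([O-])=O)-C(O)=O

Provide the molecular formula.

C14H11FN2O5

Heavy atoms from the SMILES: 14 C, 1 F, 2 N, 5 O.
Implicit hydrogens by atom environment:
  5 × C (aromatic): no H
  4 × C: no H
  3 × O: no H
  2 × C: 3 H each → 6
  1 × C: 2 H
  1 × C (aromatic): 1 H
  1 × C: 1 H
  1 × F: no H
  1 × N: no H
  1 × N (charge +1): no H
  1 × O: 1 H
  1 × O (charge -1): no H
  Total hydrogens = 11.
Molecular formula: C14H11FN2O5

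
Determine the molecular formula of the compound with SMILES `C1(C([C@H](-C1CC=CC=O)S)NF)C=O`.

C9H12FNO2S

Heavy atoms from the SMILES: 9 C, 1 F, 1 N, 2 O, 1 S.
Implicit hydrogens by atom environment:
  8 × C: 1 H each → 8
  2 × O: no H
  1 × C: 2 H
  1 × F: no H
  1 × N: 1 H
  1 × S: 1 H
  Total hydrogens = 12.
Molecular formula: C9H12FNO2S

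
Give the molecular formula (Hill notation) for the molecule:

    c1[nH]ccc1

C4H5N

Heavy atoms from the SMILES: 4 C, 1 N.
Implicit hydrogens by atom environment:
  4 × C (aromatic): 1 H each → 4
  1 × N (aromatic): 1 H
  Total hydrogens = 5.
Molecular formula: C4H5N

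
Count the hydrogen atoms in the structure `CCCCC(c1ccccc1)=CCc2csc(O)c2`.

20

Hydrogens are implicit in SMILES; fill each atom to its normal valence:
  7 × C (aromatic): 1 H each → 7
  4 × C: 2 H each → 8
  3 × C (aromatic): no H
  1 × C: 3 H
  1 × C: 1 H
  1 × C: no H
  1 × O: 1 H
  1 × S (aromatic): no H
  Total hydrogens = 20.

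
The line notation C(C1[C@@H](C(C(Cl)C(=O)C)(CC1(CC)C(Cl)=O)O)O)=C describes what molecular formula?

C13H18Cl2O4

Heavy atoms from the SMILES: 13 C, 2 Cl, 4 O.
Implicit hydrogens by atom environment:
  4 × C: 1 H each → 4
  4 × C: no H
  3 × C: 2 H each → 6
  2 × C: 3 H each → 6
  2 × Cl: no H
  2 × O: 1 H each → 2
  2 × O: no H
  Total hydrogens = 18.
Molecular formula: C13H18Cl2O4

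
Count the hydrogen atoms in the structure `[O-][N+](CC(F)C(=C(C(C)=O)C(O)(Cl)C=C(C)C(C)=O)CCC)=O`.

21

Hydrogens are implicit in SMILES; fill each atom to its normal valence:
  6 × C: no H
  4 × C: 3 H each → 12
  3 × C: 2 H each → 6
  3 × O: no H
  2 × C: 1 H each → 2
  1 × Cl: no H
  1 × F: no H
  1 × N (charge +1): no H
  1 × O: 1 H
  1 × O (charge -1): no H
  Total hydrogens = 21.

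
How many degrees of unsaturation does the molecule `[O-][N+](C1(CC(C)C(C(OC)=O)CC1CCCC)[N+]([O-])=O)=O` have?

4

Molecular formula from the SMILES: C13H22N2O6.
DoU = (2C + 2 + N − H − X)/2 = (2·13 + 2 + 2 − 22 − 0)/2 = 8/2 = 4.
(Structurally: 1 ring(s) + 3 π bond(s) = 4.)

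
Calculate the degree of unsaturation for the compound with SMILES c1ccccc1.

4

Molecular formula from the SMILES: C6H6.
DoU = (2C + 2 + N − H − X)/2 = (2·6 + 2 + 0 − 6 − 0)/2 = 8/2 = 4.
(Structurally: 1 ring(s) + 3 π bond(s) = 4.)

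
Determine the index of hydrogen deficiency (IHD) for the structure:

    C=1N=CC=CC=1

Molecular formula from the SMILES: C5H5N.
DoU = (2C + 2 + N − H − X)/2 = (2·5 + 2 + 1 − 5 − 0)/2 = 8/2 = 4.
(Structurally: 1 ring(s) + 3 π bond(s) = 4.)

4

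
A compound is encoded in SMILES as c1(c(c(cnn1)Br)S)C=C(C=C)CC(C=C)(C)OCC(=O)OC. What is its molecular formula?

Heavy atoms from the SMILES: 1 Br, 16 C, 2 N, 3 O, 1 S.
Implicit hydrogens by atom environment:
  4 × C: 2 H each → 8
  3 × C: 1 H each → 3
  3 × C (aromatic): no H
  3 × C: no H
  3 × O: no H
  2 × C: 3 H each → 6
  2 × N (aromatic): no H
  1 × Br: no H
  1 × C (aromatic): 1 H
  1 × S: 1 H
  Total hydrogens = 19.
Molecular formula: C16H19BrN2O3S

C16H19BrN2O3S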